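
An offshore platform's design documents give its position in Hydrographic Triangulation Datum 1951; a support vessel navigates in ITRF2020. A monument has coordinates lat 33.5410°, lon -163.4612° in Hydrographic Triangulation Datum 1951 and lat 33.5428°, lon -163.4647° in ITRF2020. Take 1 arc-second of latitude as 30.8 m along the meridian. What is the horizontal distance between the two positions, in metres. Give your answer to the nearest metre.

380 m

Δφ = 33.5428° − 33.5410° = +0.0018°; Δλ = -163.4647° − -163.4612° = -0.0035°.
1° of latitude = 3600 × 30.80 = 110880 m.
ΔN = Δφ × 110880 = 199.6 m; ΔE = Δλ × 110880 × cos(33.5410°) = -0.0035 × 110880 × 0.833491 = -323.5 m.
Distance = √(ΔE² + ΔN²) = √((-323.5)² + 199.6²) = 380.1 m.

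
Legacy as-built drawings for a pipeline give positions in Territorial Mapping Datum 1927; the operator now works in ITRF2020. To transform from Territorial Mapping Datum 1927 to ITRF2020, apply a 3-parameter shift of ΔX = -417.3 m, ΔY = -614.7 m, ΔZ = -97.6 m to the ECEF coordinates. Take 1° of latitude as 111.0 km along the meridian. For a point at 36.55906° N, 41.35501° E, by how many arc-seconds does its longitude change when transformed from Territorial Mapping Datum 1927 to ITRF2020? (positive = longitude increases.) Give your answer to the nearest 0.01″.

Δλ = -7.50″

sin φ = 0.595651, cos φ = 0.803243, sin λ = 0.660723, cos λ = 0.750630.
East component: ΔE = −sin λ·ΔX + cos λ·ΔY = −(0.660723)(-417.3) + (0.750630)(-614.7) = -185.69 m.
1° of latitude spans 111000 m; at latitude φ, 1° of longitude spans that × cos φ = 89160.0 m, so Δλ = -185.69 / 89160.0 × 3600 = -7.498″.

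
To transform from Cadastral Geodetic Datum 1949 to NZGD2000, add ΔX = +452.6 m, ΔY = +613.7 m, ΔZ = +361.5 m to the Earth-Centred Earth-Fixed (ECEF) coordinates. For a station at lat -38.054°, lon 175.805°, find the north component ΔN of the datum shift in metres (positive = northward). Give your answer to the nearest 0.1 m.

ΔN = 34.1 m

The local north axis is (−sin φ cos λ, −sin φ sin λ, cos φ), giving ΔN = -278.237 + 27.672 + 284.656 = 34.09 m.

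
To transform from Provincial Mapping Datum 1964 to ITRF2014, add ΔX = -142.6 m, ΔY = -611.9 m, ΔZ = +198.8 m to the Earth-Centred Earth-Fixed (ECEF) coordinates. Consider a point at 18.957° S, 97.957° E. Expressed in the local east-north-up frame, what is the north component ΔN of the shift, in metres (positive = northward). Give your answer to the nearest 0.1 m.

The local north axis is (−sin φ cos λ, −sin φ sin λ, cos φ), giving ΔN = 6.413 − 196.867 + 188.018 = -2.44 m.

ΔN = -2.4 m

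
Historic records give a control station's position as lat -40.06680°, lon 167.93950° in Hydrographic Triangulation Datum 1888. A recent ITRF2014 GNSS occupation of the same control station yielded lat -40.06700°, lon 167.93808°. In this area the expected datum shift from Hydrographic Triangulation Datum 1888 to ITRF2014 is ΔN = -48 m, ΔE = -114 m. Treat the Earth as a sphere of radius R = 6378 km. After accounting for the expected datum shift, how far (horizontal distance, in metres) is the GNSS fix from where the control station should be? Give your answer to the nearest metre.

27 m

Observed coordinate differences: Δφ = -0.00020°, Δλ = -0.00142°.
Converting to metres (1° lat = 111317 m, cos φ = 0.765295): observed ΔN = -22.3 m, observed ΔE = -121.0 m.
Subtracting the expected shift leaves a residual of -22.3 − (-48) = 25.7 m north and -121.0 − (-114) = -7.0 m east.
Residual distance = √(25.7² + (-7.0)²) = 26.7 m.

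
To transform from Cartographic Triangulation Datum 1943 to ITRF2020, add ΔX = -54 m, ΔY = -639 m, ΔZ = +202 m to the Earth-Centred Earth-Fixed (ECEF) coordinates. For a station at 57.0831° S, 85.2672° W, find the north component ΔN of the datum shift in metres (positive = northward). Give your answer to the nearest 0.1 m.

ΔN = 640.6 m

The local north axis is (−sin φ cos λ, −sin φ sin λ, cos φ), giving ΔN = -3.740 + 534.586 + 109.771 = 640.62 m.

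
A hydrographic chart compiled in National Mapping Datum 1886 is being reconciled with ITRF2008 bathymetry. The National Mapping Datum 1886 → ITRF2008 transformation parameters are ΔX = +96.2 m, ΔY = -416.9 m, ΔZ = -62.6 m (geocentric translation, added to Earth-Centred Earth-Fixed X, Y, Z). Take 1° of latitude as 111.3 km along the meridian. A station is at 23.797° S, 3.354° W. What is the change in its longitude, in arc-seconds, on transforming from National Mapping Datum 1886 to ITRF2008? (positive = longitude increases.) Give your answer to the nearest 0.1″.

Δλ = -14.5″

sin φ = -0.403497, cos φ = 0.914981, sin λ = -0.058505, cos λ = 0.998287.
East component: ΔE = −sin λ·ΔX + cos λ·ΔY = −(-0.058505)(96.2) + (0.998287)(-416.9) = -410.56 m.
1° of latitude spans 111300 m; at latitude φ, 1° of longitude spans that × cos φ = 101837.4 m, so Δλ = -410.56 / 101837.4 × 3600 = -14.513″.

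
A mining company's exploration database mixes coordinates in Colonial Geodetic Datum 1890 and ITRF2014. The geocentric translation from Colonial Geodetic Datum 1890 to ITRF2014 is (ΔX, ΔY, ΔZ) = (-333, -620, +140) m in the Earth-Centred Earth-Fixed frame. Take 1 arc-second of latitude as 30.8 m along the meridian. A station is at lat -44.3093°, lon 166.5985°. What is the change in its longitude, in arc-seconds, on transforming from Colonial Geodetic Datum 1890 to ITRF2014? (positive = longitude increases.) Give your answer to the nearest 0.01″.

Δλ = 30.87″

sin φ = -0.698531, cos φ = 0.715579, sin λ = 0.231773, cos λ = -0.972770.
East component: ΔE = −sin λ·ΔX + cos λ·ΔY = −(0.231773)(-333) + (-0.972770)(-620) = 680.30 m.
1° of latitude spans 3600 × 30.80 = 110880 m; at latitude φ, 1° of longitude spans that × cos φ = 79343.4 m, so Δλ = 680.30 / 79343.4 × 3600 = 30.867″.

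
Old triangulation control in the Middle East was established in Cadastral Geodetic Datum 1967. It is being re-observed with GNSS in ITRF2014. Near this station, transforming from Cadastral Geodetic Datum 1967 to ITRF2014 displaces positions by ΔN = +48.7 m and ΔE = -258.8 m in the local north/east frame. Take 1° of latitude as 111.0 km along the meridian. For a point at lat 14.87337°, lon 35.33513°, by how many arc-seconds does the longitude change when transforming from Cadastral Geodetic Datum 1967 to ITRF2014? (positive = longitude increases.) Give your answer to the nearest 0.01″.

Δλ = -8.68″

At latitude 14.87337°, cos φ = 0.966495.
1° of longitude at this latitude = 111.0 × cos φ = 107.28 km, so Δλ = -258.8 / 107281.0 = -0.0024124° = -8.684″.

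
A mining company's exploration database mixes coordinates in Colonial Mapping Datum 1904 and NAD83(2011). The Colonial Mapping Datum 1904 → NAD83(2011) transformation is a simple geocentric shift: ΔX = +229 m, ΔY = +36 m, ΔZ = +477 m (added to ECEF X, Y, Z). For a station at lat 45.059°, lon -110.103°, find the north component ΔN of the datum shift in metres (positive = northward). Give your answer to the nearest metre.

At φ = 45.059°, λ = -110.103°: sin φ = 0.707835, cos φ = 0.706378, sin λ = -0.939076, cos λ = -0.343709.
ΔN = −sin φ cos λ·ΔX − sin φ sin λ·ΔY + cos φ·ΔZ = −(0.707835)(-0.343709)(229) − (0.707835)(-0.939076)(36) + (0.706378)(477) = 416.59 m.

ΔN = 417 m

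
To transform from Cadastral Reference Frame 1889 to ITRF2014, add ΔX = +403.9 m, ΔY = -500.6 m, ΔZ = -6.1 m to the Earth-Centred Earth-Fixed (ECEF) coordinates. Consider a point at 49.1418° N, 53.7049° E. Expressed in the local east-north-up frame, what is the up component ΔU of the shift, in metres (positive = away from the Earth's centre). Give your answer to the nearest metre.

The local up (radial) axis is (cos φ cos λ, cos φ sin λ, sin φ), giving ΔU = 156.408 − 263.948 − 4.614 = -112.15 m.

ΔU = -112 m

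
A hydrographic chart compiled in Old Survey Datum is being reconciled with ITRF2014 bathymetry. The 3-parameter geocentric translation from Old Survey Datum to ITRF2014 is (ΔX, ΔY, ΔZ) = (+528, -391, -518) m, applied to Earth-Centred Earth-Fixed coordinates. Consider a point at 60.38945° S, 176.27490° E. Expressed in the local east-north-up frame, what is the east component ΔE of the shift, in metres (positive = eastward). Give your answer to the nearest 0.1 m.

ΔE = 355.9 m

At φ = -60.38945°, λ = 176.27490°: sin φ = -0.869404, cos φ = 0.494102, sin λ = 0.064969, cos λ = -0.997887.
ΔE = −sin λ·ΔX + cos λ·ΔY = −(0.064969)·(528) + (-0.997887)·(-391) = 355.87 m.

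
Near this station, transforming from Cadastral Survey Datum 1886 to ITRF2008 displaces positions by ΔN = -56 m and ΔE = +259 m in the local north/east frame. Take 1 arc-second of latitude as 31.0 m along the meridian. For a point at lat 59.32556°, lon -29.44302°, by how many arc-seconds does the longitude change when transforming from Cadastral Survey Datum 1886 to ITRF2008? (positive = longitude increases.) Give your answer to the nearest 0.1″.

Δλ = 16.4″

At latitude 59.32556°, cos φ = 0.510159.
1″ of longitude at this latitude = 31.00 × cos φ = 15.8149 m, so Δλ = 259.0 / 15.8149 = 16.377″.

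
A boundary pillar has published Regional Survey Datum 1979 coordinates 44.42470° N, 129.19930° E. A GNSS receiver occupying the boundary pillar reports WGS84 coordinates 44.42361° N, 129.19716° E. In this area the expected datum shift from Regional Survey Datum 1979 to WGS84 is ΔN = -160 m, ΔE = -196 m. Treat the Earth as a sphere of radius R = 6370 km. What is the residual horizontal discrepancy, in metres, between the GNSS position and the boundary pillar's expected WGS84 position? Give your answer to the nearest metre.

Observed coordinate differences: Δφ = -0.00109°, Δλ = -0.00214°.
Converting to metres (1° lat = 111177 m, cos φ = 0.714171): observed ΔN = -121.2 m, observed ΔE = -169.9 m.
Subtracting the expected shift leaves a residual of -121.2 − (-160) = 38.8 m north and -169.9 − (-196) = 26.1 m east.
Residual distance = √(38.8² + 26.1²) = 46.8 m.

47 m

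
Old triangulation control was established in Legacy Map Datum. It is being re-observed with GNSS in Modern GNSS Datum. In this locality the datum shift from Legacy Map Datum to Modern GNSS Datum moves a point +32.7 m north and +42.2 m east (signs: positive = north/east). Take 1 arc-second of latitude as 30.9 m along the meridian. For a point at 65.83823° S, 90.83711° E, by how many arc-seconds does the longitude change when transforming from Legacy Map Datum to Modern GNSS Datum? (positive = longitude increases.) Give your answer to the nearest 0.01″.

Δλ = 3.34″

At latitude -65.83823°, cos φ = 0.409314.
1″ of longitude at this latitude = 30.90 × cos φ = 12.6478 m, so Δλ = 42.2 / 12.6478 = 3.337″.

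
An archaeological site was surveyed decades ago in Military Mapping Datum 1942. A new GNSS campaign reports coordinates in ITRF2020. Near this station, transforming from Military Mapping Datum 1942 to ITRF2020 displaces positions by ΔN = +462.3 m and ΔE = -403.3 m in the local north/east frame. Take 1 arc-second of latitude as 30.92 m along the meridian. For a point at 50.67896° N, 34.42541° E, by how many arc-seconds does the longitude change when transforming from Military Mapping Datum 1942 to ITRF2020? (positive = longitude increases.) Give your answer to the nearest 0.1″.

Δλ = -20.6″

At latitude 50.67896°, cos φ = 0.633665.
1″ of longitude at this latitude = 30.92 × cos φ = 19.5929 m, so Δλ = -403.3 / 19.5929 = -20.584″.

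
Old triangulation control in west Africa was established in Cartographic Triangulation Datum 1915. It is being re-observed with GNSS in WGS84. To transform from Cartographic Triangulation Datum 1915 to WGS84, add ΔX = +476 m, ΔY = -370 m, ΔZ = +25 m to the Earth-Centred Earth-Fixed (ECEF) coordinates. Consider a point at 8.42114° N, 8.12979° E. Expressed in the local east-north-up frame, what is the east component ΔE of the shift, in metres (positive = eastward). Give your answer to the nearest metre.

The local east axis at (φ, λ) is (−sin λ, cos λ, 0), so ΔE = −sin(8.12979°)·476 + cos(8.12979°)·(-370) = -433.60 m.

ΔE = -434 m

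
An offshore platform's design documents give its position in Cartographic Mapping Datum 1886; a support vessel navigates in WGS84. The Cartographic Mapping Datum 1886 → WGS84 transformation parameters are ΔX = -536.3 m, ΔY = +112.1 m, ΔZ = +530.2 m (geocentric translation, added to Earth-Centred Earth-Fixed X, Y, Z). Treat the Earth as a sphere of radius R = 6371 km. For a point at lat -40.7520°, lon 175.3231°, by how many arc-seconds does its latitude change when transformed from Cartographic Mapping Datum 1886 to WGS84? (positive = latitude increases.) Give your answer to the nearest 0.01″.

Δφ = 24.49″

sin φ = -0.652786, cos φ = 0.757542, sin λ = 0.081537, cos λ = -0.996670.
North component: ΔN = −sin φ cos λ·ΔX − sin φ sin λ·ΔY + cos φ·ΔZ = −(-0.652786)(-0.996670)(-536.3) − (-0.652786)(0.081537)(112.1) + (0.757542)(530.2) = 756.54 m.
1° of latitude spans πR/180 = 111195 m, so Δφ = 756.54 / 111195 × 3600 = 24.493″.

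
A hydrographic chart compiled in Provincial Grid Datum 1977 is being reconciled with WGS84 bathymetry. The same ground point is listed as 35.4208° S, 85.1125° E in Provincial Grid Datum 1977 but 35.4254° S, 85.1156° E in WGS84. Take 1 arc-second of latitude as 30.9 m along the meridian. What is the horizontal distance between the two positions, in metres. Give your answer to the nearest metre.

Δφ = -35.4254° − -35.4208° = -0.0046°; Δλ = 85.1156° − 85.1125° = +0.0031°.
1° of latitude = 3600 × 30.90 = 111240 m.
ΔN = Δφ × 111240 = -511.7 m; ΔE = Δλ × 111240 × cos(-35.4208°) = +0.0031 × 111240 × 0.814917 = 281.0 m.
Distance = √(ΔE² + ΔN²) = √(281.0² + (-511.7)²) = 583.8 m.

584 m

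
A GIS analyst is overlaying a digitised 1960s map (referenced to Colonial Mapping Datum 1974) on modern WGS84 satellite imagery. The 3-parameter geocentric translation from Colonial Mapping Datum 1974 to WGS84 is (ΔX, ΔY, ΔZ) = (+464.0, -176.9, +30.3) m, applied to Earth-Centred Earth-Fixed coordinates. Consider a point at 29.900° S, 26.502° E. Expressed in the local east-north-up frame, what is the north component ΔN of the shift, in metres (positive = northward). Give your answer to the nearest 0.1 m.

At φ = -29.900°, λ = 26.502°: sin φ = -0.498488, cos φ = 0.866897, sin λ = 0.446229, cos λ = 0.894919.
ΔN = −sin φ cos λ·ΔX − sin φ sin λ·ΔY + cos φ·ΔZ = −(-0.498488)(0.894919)(464.0) − (-0.498488)(0.446229)(-176.9) + (0.866897)(30.3) = 193.91 m.

ΔN = 193.9 m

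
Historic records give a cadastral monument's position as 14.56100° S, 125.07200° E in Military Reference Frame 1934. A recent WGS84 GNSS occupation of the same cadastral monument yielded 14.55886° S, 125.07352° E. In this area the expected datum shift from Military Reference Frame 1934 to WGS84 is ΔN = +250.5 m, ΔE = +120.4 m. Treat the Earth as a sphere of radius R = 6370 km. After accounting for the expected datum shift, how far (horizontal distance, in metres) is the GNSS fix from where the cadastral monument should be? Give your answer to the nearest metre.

45 m

Observed coordinate differences: Δφ = +0.00214°, Δλ = +0.00152°.
Converting to metres (1° lat = 111177 m, cos φ = 0.967881): observed ΔN = 237.9 m, observed ΔE = 163.6 m.
Subtracting the expected shift leaves a residual of 237.9 − (250.5) = -12.6 m north and 163.6 − (120.4) = 43.2 m east.
Residual distance = √((-12.6)² + 43.2²) = 45.0 m.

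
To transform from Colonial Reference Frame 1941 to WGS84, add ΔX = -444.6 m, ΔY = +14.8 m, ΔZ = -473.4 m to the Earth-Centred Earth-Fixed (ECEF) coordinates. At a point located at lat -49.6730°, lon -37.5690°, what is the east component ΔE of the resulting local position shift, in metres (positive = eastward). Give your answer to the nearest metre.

At φ = -49.6730°, λ = -37.5690°: sin φ = -0.762363, cos φ = 0.647149, sin λ = -0.609716, cos λ = 0.792620.
ΔE = −sin λ·ΔX + cos λ·ΔY = −(-0.609716)·(-444.6) + (0.792620)·(14.8) = -259.35 m.

ΔE = -259 m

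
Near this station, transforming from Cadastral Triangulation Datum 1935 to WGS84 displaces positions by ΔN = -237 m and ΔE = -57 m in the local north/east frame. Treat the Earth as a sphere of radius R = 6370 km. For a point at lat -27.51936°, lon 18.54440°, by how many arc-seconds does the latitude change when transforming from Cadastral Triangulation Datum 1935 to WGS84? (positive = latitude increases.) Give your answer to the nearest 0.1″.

On a sphere of radius R, 1 rad of latitude = R, so Δφ = ΔN / R = -237.0 / 6370000 = -3.7206e-05 rad = -7.674″.

Δφ = -7.7″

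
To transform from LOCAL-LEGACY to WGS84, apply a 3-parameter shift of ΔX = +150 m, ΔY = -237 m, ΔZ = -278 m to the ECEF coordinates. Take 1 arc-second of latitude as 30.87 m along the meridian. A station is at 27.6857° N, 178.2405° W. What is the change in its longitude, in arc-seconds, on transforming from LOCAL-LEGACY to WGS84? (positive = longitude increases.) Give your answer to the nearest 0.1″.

Δλ = 8.8″

sin φ = 0.464621, cos φ = 0.885510, sin λ = -0.030704, cos λ = -0.999529.
East component: ΔE = −sin λ·ΔX + cos λ·ΔY = −(-0.030704)(150) + (-0.999529)(-237) = 241.49 m.
1° of latitude spans 3600 × 30.87 = 111132 m; at latitude φ, 1° of longitude spans that × cos φ = 98408.5 m, so Δλ = 241.49 / 98408.5 × 3600 = 8.834″.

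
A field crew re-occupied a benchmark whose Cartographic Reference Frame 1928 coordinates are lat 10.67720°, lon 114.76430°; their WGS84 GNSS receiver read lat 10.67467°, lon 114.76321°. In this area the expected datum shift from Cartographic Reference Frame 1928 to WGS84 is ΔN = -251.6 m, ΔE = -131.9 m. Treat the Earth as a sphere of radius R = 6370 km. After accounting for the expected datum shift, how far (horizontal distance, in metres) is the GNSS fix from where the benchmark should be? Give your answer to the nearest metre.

Observed coordinate differences: Δφ = -0.00253°, Δλ = -0.00109°.
Converting to metres (1° lat = 111177 m, cos φ = 0.982687): observed ΔN = -281.3 m, observed ΔE = -119.1 m.
Subtracting the expected shift leaves a residual of -281.3 − (-251.6) = -29.7 m north and -119.1 − (-131.9) = 12.8 m east.
Residual distance = √((-29.7)² + 12.8²) = 32.3 m.

32 m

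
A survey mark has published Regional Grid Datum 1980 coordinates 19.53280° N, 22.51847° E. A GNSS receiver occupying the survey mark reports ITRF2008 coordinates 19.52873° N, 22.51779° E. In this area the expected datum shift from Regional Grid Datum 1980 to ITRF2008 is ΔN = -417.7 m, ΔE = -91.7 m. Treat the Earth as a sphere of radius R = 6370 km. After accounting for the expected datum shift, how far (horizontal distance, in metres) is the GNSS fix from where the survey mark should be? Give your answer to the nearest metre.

Observed coordinate differences: Δφ = -0.00407°, Δλ = -0.00068°.
Converting to metres (1° lat = 111177 m, cos φ = 0.942450): observed ΔN = -452.5 m, observed ΔE = -71.2 m.
Subtracting the expected shift leaves a residual of -452.5 − (-417.7) = -34.8 m north and -71.2 − (-91.7) = 20.5 m east.
Residual distance = √((-34.8)² + 20.5²) = 40.4 m.

40 m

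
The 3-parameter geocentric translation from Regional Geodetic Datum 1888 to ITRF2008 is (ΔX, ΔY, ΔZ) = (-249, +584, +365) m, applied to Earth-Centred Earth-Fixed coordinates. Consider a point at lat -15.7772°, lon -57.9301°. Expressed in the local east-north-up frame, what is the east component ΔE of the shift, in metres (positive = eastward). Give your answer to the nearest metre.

At φ = -15.7772°, λ = -57.9301°: sin φ = -0.271897, cos φ = 0.962326, sin λ = -0.847401, cos λ = 0.530953.
ΔE = −sin λ·ΔX + cos λ·ΔY = −(-0.847401)·(-249) + (0.530953)·(584) = 99.07 m.

ΔE = 99 m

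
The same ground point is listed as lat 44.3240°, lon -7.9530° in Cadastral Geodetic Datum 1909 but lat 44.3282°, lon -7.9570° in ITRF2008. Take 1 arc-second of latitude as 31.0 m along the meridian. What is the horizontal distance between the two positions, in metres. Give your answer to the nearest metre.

Δφ = 44.3282° − 44.3240° = +0.0042°; Δλ = -7.9570° − -7.9530° = -0.0040°.
1° of latitude = 3600 × 31.00 = 111600 m.
ΔN = Δφ × 111600 = 468.7 m; ΔE = Δλ × 111600 × cos(44.3240°) = -0.0040 × 111600 × 0.715400 = -319.4 m.
Distance = √(ΔE² + ΔN²) = √((-319.4)² + 468.7²) = 567.2 m.

567 m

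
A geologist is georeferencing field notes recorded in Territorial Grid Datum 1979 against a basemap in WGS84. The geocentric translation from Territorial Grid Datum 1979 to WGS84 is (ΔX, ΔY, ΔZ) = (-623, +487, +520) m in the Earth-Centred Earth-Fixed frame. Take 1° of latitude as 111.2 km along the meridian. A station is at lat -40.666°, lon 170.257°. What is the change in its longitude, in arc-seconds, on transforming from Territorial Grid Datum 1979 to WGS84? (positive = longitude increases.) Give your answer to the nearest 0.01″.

Δλ = -15.99″

sin φ = -0.651648, cos φ = 0.758521, sin λ = 0.169229, cos λ = -0.985577.
East component: ΔE = −sin λ·ΔX + cos λ·ΔY = −(0.169229)(-623) + (-0.985577)(487) = -374.55 m.
1° of latitude spans 111200 m; at latitude φ, 1° of longitude spans that × cos φ = 84347.6 m, so Δλ = -374.55 / 84347.6 × 3600 = -15.986″.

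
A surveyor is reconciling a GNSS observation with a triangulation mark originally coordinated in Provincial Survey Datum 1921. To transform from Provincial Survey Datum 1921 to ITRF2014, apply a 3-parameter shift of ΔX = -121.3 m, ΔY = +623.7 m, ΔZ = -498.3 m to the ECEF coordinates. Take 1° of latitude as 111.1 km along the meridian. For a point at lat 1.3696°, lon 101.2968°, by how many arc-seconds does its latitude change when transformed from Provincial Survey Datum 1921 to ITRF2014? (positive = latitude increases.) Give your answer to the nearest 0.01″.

Δφ = -16.63″

sin φ = 0.023902, cos φ = 0.999714, sin λ = 0.980626, cos λ = -0.195891.
North component: ΔN = −sin φ cos λ·ΔX − sin φ sin λ·ΔY + cos φ·ΔZ = −(0.023902)(-0.195891)(-121.3) − (0.023902)(0.980626)(623.7) + (0.999714)(-498.3) = -513.34 m.
1° of latitude spans 111100 m, so Δφ = -513.34 / 111100 × 3600 = -16.634″.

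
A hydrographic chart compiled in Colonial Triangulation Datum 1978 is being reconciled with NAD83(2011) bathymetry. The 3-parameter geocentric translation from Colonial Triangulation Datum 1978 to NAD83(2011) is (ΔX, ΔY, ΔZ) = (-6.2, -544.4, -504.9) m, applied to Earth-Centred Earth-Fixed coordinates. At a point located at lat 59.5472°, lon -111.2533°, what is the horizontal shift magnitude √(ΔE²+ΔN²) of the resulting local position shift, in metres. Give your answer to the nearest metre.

At φ = 59.5472°, λ = -111.2533°: sin φ = 0.862047, cos φ = 0.506828, sin λ = -0.931987, cos λ = -0.362492.
ΔE = −sin λ·ΔX + cos λ·ΔY = −(-0.931987)·(-6.2) + (-0.362492)·(-544.4) = 191.56 m.
ΔN = −sin φ cos λ·ΔX − sin φ sin λ·ΔY + cos φ·ΔZ = −(0.862047)(-0.362492)(-6.2) − (0.862047)(-0.931987)(-544.4) + (0.506828)(-504.9) = -695.22 m.
Horizontal magnitude = √(ΔE² + ΔN²) = √(191.56² + (-695.22)²) = 721.12 m.

721 m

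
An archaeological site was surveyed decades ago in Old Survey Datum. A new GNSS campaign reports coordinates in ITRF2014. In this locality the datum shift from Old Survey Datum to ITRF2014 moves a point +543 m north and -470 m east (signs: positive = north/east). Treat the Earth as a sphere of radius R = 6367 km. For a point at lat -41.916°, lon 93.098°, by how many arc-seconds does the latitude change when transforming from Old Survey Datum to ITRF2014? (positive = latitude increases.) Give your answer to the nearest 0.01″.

On a sphere of radius R, 1 rad of latitude = R, so Δφ = ΔN / R = 543.0 / 6367000 = 8.5283e-05 rad = 17.591″.

Δφ = 17.59″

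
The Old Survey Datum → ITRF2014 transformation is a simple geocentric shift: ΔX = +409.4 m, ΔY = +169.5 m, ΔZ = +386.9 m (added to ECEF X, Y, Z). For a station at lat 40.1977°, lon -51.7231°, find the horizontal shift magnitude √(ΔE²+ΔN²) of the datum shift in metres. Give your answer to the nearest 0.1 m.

478.8 m

The local east axis at (φ, λ) is (−sin λ, cos λ, 0), so ΔE = −sin(-51.7231°)·409.4 + cos(-51.7231°)·169.5 = 426.39 m.
The local north axis is (−sin φ cos λ, −sin φ sin λ, cos φ), giving ΔN = -163.685 + 85.882 + 295.523 = 217.72 m.
Horizontal magnitude = √(ΔE² + ΔN²) = √(426.39² + 217.72²) = 478.76 m.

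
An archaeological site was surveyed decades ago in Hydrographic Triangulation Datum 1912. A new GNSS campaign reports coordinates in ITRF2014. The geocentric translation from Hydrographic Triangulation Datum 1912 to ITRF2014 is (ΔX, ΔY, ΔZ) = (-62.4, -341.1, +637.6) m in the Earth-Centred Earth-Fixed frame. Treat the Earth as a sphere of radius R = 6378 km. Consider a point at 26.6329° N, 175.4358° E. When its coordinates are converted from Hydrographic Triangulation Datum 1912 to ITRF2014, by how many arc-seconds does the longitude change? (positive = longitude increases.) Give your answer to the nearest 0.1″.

sin φ = 0.448272, cos φ = 0.893897, sin λ = 0.079576, cos λ = -0.996829.
East component: ΔE = −sin λ·ΔX + cos λ·ΔY = −(0.079576)(-62.4) + (-0.996829)(-341.1) = 344.98 m.
1° of latitude spans πR/180 = 111317 m; at latitude φ, 1° of longitude spans that × cos φ = 99506.0 m, so Δλ = 344.98 / 99506.0 × 3600 = 12.481″.

Δλ = 12.5″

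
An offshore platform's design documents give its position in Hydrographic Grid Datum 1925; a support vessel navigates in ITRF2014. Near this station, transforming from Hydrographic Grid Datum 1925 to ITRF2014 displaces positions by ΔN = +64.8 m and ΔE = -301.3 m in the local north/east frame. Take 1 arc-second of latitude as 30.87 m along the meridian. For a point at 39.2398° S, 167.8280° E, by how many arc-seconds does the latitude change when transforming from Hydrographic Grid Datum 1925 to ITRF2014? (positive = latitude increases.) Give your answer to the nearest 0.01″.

Δφ = 2.10″

1″ of latitude = 30.87 m, so Δφ = 64.8 / 30.87 = 2.099″.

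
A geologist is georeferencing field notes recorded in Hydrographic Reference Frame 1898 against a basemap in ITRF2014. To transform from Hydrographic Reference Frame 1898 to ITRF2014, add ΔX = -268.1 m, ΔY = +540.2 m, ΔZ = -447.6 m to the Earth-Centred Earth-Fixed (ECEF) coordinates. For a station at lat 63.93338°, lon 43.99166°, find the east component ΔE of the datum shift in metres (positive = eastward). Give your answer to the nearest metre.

At φ = 63.93338°, λ = 43.99166°: sin φ = 0.898284, cos φ = 0.439416, sin λ = 0.694554, cos λ = 0.719441.
ΔE = −sin λ·ΔX + cos λ·ΔY = −(0.694554)·(-268.1) + (0.719441)·(540.2) = 574.85 m.

ΔE = 575 m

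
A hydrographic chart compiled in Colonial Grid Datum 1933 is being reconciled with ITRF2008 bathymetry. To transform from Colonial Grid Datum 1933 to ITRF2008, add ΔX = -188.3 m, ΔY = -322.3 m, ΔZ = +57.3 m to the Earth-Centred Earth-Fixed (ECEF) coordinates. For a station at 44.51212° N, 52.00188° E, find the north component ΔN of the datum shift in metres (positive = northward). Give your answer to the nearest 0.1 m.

ΔN = 300.2 m

At φ = 44.51212°, λ = 52.00188°: sin φ = 0.701060, cos φ = 0.713102, sin λ = 0.788031, cos λ = 0.615636.
ΔN = −sin φ cos λ·ΔX − sin φ sin λ·ΔY + cos φ·ΔZ = −(0.701060)(0.615636)(-188.3) − (0.701060)(0.788031)(-322.3) + (0.713102)(57.3) = 300.19 m.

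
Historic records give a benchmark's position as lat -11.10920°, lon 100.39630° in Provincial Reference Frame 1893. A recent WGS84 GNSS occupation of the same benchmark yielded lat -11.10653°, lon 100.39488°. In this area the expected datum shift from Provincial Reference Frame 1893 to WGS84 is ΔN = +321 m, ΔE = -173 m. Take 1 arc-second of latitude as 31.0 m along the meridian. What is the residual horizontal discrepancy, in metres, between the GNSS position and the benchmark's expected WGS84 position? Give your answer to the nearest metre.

29 m

Observed coordinate differences: Δφ = +0.00267°, Δλ = -0.00142°.
Converting to metres (1° lat = 111600 m, cos φ = 0.981262): observed ΔN = 298.0 m, observed ΔE = -155.5 m.
Subtracting the expected shift leaves a residual of 298.0 − (321) = -23.0 m north and -155.5 − (-173) = 17.5 m east.
Residual distance = √((-23.0)² + 17.5²) = 28.9 m.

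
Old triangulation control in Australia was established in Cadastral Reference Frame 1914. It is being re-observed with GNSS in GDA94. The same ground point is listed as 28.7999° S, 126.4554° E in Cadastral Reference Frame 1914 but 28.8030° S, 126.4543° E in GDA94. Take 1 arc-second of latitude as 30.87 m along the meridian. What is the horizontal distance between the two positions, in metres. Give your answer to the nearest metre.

361 m

Δφ = -28.8030° − -28.7999° = -0.0031°; Δλ = 126.4543° − 126.4554° = -0.0011°.
1° of latitude = 3600 × 30.87 = 111132 m.
ΔN = Δφ × 111132 = -344.5 m; ΔE = Δλ × 111132 × cos(-28.7999°) = -0.0011 × 111132 × 0.876308 = -107.1 m.
Distance = √(ΔE² + ΔN²) = √((-107.1)² + (-344.5)²) = 360.8 m.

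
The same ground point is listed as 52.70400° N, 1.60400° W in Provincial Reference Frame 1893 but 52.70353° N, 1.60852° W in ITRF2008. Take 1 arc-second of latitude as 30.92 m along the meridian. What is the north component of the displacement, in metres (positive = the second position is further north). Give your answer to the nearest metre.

Δφ = 52.70353° − 52.70400° = -0.00047°; Δλ = -1.60852° − -1.60400° = -0.00452°.
1° of latitude = 3600 × 30.92 = 111312 m.
ΔN = Δφ × 111312 = -52.3 m; ΔE = Δλ × 111312 × cos(52.70400°) = -0.00452 × 111312 × 0.605933 = -304.9 m.

ΔN = -52 m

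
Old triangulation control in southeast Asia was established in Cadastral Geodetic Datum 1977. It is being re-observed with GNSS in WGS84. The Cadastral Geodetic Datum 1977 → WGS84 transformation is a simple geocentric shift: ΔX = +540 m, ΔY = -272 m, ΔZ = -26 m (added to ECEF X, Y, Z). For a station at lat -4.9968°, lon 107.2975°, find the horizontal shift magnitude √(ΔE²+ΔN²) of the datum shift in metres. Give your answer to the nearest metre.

439 m

The local east axis at (φ, λ) is (−sin λ, cos λ, 0), so ΔE = −sin(107.2975°)·540 + cos(107.2975°)·(-272) = -434.70 m.
The local north axis is (−sin φ cos λ, −sin φ sin λ, cos φ), giving ΔN = -13.985 − 22.620 − 25.901 = -62.51 m.
Horizontal magnitude = √(ΔE² + ΔN²) = √((-434.70)² + (-62.51)²) = 439.17 m.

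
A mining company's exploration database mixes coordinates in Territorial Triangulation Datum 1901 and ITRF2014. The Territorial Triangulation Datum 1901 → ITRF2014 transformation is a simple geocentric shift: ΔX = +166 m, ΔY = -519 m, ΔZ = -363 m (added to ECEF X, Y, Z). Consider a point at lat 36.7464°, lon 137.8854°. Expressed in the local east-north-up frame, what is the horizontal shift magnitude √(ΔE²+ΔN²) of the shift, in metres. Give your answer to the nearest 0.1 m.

273.8 m

The local east axis at (φ, λ) is (−sin λ, cos λ, 0), so ΔE = −sin(137.8854°)·166 + cos(137.8854°)·(-519) = 273.67 m.
The local north axis is (−sin φ cos λ, −sin φ sin λ, cos φ), giving ΔN = 73.671 + 208.229 − 290.869 = -8.97 m.
Horizontal magnitude = √(ΔE² + ΔN²) = √(273.67² + (-8.97)²) = 273.82 m.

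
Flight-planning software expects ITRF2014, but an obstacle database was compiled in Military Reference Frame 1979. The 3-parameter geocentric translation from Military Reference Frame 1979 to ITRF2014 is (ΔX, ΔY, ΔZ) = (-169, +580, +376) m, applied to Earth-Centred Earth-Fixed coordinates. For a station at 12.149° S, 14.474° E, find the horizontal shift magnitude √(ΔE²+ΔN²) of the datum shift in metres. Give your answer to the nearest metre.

705 m

The local east axis at (φ, λ) is (−sin λ, cos λ, 0), so ΔE = −sin(14.474°)·(-169) + cos(14.474°)·580 = 603.83 m.
The local north axis is (−sin φ cos λ, −sin φ sin λ, cos φ), giving ΔN = -34.438 + 30.509 + 367.579 = 363.65 m.
Horizontal magnitude = √(ΔE² + ΔN²) = √(603.83² + 363.65²) = 704.88 m.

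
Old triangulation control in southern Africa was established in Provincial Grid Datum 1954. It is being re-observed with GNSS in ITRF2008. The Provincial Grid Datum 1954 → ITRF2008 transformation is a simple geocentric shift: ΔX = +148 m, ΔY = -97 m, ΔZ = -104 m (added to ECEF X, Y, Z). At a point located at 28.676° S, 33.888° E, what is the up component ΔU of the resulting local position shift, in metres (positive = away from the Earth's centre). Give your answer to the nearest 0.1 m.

ΔU = 110.2 m

At φ = -28.676°, λ = 33.888°: sin φ = -0.479856, cos φ = 0.877347, sin λ = 0.557571, cos λ = 0.830129.
ΔU = cos φ cos λ·ΔX + cos φ sin λ·ΔY + sin φ·ΔZ = (0.877347)(0.830129)(148) + (0.877347)(0.557571)(-97) + (-0.479856)(-104) = 110.24 m.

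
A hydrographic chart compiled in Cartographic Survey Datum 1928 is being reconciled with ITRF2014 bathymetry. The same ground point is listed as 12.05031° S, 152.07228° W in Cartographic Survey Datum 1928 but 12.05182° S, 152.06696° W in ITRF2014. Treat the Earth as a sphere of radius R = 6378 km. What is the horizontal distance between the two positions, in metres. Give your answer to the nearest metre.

Δφ = -12.05182° − -12.05031° = -0.00151°; Δλ = -152.06696° − -152.07228° = +0.00532°.
1° along a meridian = πR/180 = 111317 m.
ΔN = Δφ × 111317 = -168.1 m; ΔE = Δλ × 111317 × cos(-12.05031°) = +0.00532 × 111317 × 0.977965 = 579.2 m.
Distance = √(ΔE² + ΔN²) = √(579.2² + (-168.1)²) = 603.1 m.

603 m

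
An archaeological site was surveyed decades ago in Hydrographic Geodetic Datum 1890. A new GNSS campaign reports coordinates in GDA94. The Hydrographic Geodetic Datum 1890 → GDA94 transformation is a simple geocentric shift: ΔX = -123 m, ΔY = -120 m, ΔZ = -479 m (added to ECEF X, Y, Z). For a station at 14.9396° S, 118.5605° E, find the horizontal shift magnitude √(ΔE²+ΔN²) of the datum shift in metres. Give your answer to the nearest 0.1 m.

At φ = -14.9396°, λ = 118.5605°: sin φ = -0.257801, cos φ = 0.966198, sin λ = 0.878313, cos λ = -0.478086.
ΔE = −sin λ·ΔX + cos λ·ΔY = −(0.878313)·(-123) + (-0.478086)·(-120) = 165.40 m.
ΔN = −sin φ cos λ·ΔX − sin φ sin λ·ΔY + cos φ·ΔZ = −(-0.257801)(-0.478086)(-123) − (-0.257801)(0.878313)(-120) + (0.966198)(-479) = -474.82 m.
Horizontal magnitude = √(ΔE² + ΔN²) = √(165.40² + (-474.82)²) = 502.80 m.

502.8 m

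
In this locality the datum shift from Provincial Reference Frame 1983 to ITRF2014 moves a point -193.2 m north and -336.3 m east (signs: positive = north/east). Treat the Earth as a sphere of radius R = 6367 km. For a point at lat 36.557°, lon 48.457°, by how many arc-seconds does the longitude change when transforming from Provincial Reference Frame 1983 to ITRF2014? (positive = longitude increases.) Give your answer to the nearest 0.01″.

Δλ = -13.56″

At latitude 36.557°, cos φ = 0.803265.
One radian of longitude at latitude φ spans R cos φ, so Δλ = ΔE / (R cos φ) = -336.3 / (6367000 × 0.803265) = -6.5756e-05 rad = -13.563″.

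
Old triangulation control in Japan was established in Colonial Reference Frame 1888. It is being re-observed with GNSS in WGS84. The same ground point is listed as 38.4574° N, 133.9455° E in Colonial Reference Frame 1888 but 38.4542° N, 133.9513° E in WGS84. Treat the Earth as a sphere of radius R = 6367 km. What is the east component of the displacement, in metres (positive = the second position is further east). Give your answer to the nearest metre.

Δφ = 38.4542° − 38.4574° = -0.0032°; Δλ = 133.9513° − 133.9455° = +0.0058°.
1° along a meridian = πR/180 = 111125 m.
ΔN = Δφ × 111125 = -355.6 m; ΔE = Δλ × 111125 × cos(38.4574°) = +0.0058 × 111125 × 0.783071 = 504.7 m.

ΔE = 505 m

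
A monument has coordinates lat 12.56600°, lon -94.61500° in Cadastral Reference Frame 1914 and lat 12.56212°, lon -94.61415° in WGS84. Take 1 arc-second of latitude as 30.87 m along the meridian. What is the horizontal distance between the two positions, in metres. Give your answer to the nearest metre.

Δφ = 12.56212° − 12.56600° = -0.00388°; Δλ = -94.61415° − -94.61500° = +0.00085°.
1° of latitude = 3600 × 30.87 = 111132 m.
ΔN = Δφ × 111132 = -431.2 m; ΔE = Δλ × 111132 × cos(12.56600°) = +0.00085 × 111132 × 0.976046 = 92.2 m.
Distance = √(ΔE² + ΔN²) = √(92.2² + (-431.2)²) = 440.9 m.

441 m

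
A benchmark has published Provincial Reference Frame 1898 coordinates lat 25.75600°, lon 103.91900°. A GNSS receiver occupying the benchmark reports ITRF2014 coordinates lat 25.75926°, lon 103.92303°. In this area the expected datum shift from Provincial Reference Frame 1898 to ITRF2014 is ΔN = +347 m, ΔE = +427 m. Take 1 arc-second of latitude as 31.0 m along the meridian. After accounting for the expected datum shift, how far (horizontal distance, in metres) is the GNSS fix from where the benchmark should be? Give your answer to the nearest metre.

28 m

Observed coordinate differences: Δφ = +0.00326°, Δλ = +0.00403°.
Converting to metres (1° lat = 111600 m, cos φ = 0.900653): observed ΔN = 363.8 m, observed ΔE = 405.1 m.
Subtracting the expected shift leaves a residual of 363.8 − (347) = 16.8 m north and 405.1 − (427) = -21.9 m east.
Residual distance = √(16.8² + (-21.9)²) = 27.6 m.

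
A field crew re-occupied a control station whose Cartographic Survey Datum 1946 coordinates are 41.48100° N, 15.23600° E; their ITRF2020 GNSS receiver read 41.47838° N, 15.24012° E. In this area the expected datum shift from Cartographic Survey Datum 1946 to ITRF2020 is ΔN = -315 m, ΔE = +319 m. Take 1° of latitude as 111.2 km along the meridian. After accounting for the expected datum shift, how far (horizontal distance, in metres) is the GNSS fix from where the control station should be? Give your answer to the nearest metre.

Observed coordinate differences: Δφ = -0.00262°, Δλ = +0.00412°.
Converting to metres (1° lat = 111200 m, cos φ = 0.749175): observed ΔN = -291.3 m, observed ΔE = 343.2 m.
Subtracting the expected shift leaves a residual of -291.3 − (-315) = 23.7 m north and 343.2 − (319) = 24.2 m east.
Residual distance = √(23.7² + 24.2²) = 33.9 m.

34 m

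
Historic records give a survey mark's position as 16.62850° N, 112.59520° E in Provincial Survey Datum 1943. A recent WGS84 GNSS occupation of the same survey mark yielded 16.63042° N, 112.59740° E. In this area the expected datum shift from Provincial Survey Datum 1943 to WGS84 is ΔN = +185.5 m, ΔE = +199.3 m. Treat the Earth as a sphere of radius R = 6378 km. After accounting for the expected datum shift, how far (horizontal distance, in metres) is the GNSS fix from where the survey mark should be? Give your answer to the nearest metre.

45 m

Observed coordinate differences: Δφ = +0.00192°, Δλ = +0.00220°.
Converting to metres (1° lat = 111317 m, cos φ = 0.958180): observed ΔN = 213.7 m, observed ΔE = 234.7 m.
Subtracting the expected shift leaves a residual of 213.7 − (185.5) = 28.2 m north and 234.7 − (199.3) = 35.4 m east.
Residual distance = √(28.2² + 35.4²) = 45.2 m.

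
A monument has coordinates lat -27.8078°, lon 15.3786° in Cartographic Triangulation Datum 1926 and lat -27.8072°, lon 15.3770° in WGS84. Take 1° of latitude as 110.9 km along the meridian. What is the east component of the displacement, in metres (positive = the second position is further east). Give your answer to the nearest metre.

ΔE = -157 m

Δφ = -27.8072° − -27.8078° = +0.0006°; Δλ = 15.3770° − 15.3786° = -0.0016°.
ΔN = Δφ × 110900 = 66.5 m; ΔE = Δλ × 110900 × cos(-27.8078°) = -0.0016 × 110900 × 0.884517 = -156.9 m.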